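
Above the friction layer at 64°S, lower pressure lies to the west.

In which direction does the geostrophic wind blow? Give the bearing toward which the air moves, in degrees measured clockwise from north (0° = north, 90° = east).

180°

The pressure-gradient force points toward the west (bearing 270°).
Geostrophic balance: in the Southern Hemisphere the Coriolis force deflects motion to the left, so the geostrophic wind blows 90° to the left of the pressure-gradient force (low pressure on the right).
Rotating 270° by 90° counterclockwise gives 180° — the wind blows toward the south.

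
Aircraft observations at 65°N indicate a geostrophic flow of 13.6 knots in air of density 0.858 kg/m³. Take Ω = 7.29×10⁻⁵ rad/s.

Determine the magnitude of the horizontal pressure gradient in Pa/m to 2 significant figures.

Coriolis parameter at 65°N:
f = 2Ω sin φ = 2 × 7.29×10⁻⁵ × sin 65° = 1.32×10⁻⁴ s⁻¹
Wind speed in SI: 13.6 knots = 7.00 m/s
Geostrophic balance rearranged: |∂P/∂n| = f ρ V_g
|∂P/∂n| = 1.32×10⁻⁴ × 0.858 × 7.00 = 7.93×10⁻⁴ Pa/m

7.9×10⁻⁴ Pa/m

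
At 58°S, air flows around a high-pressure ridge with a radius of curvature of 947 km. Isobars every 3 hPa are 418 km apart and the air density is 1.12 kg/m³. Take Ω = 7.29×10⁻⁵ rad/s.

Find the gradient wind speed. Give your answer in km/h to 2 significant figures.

20 km/h

Coriolis parameter at 58°S:
f = 2Ω sin φ = 2 × 7.29×10⁻⁵ × sin 58° = 1.24×10⁻⁴ s⁻¹
Pressure gradient: |∂P/∂n| = 300 Pa / 418000 m = 7.18×10⁻⁴ Pa/m
Geostrophic speed: V_g = |∂P/∂n|/(fρ) = 7.18×10⁻⁴/(1.24×10⁻⁴ × 1.12) = 5.18 m/s
Around a high, pressure-gradient force acts outward with centrifugal, so Coriolis balances both:
fV = (1/ρ)|∂P/∂n| + V²/R  →  V² − fR·V + fR·V_g = 0
With fR = 1.24×10⁻⁴ × 947×10³ m = 117 m/s:
V = [fR − √((fR)² − 4 fR V_g)]/2 = [117 − √(117² − 4×117×5.18)]/2 = 5.43 m/s
Supergeostrophic (V > V_g = 5.18 m/s), as expected around a high.
Converting: 5.43 m/s × 3.6 = 20 km/h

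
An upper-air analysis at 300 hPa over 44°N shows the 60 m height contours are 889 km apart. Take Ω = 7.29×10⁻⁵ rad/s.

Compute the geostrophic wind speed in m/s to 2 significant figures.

6.5 m/s

Coriolis parameter at 44°N:
f = 2Ω sin φ = 2 × 7.29×10⁻⁵ × sin 44° = 1.01×10⁻⁴ s⁻¹
Height gradient: |∂Z/∂n| = 60 m / 889000 m = 6.75×10⁻⁵
On a pressure surface, geostrophic balance gives V_g = (g/f)|∂Z/∂n|:
V_g = 9.81 × 6.75×10⁻⁵ / 1.01×10⁻⁴ = 6.54 m/s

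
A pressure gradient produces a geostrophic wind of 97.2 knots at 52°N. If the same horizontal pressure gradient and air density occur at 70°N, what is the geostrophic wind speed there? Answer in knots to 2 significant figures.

82 knots

With the same pressure gradient and density, V_g ∝ 1/f ∝ 1/sin φ.
V₂ = V₁ · sin φ₁ / sin φ₂ = 97.2 × sin 52° / sin 70°
V₂ = 97.2 × 0.7880/0.9397 = 82 knots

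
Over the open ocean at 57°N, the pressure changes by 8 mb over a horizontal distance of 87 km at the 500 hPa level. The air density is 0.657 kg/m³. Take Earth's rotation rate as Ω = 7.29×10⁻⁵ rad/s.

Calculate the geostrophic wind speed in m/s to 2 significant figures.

Coriolis parameter at 57°N:
f = 2Ω sin φ = 2 × 7.29×10⁻⁵ × sin 57° = 1.22×10⁻⁴ s⁻¹
Pressure gradient: |∂P/∂n| = 800 Pa / 87000 m = 9.20×10⁻³ Pa/m
Geostrophic balance (pressure-gradient force = Coriolis force):
V_g = (1/(fρ)) |∂P/∂n| = 9.20×10⁻³ / (1.22×10⁻⁴ × 0.657) = 114 m/s

110 m/s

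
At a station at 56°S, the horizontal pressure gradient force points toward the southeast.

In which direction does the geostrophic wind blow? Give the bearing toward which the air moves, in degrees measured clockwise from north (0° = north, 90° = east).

045°

The pressure-gradient force points toward the southeast (bearing 135°).
Geostrophic balance: in the Southern Hemisphere the Coriolis force deflects motion to the left, so the geostrophic wind blows 90° to the left of the pressure-gradient force (low pressure on the right).
Rotating 135° by 90° counterclockwise gives 045° — the wind blows toward the northeast.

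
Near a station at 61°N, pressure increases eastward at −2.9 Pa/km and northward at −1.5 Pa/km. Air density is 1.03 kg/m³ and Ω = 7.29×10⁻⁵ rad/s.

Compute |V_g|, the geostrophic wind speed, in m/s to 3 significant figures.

Coriolis parameter at 61°N:
f = 2Ω sin φ = 2 × 7.29×10⁻⁵ × sin 61° = 1.28×10⁻⁴ s⁻¹
Component geostrophic relations (x east, y north):
u_g = −(1/(fρ)) ∂P/∂y,  v_g = (1/(fρ)) ∂P/∂x
u_g = −(−1.5×10⁻³)/(1.28×10⁻⁴ × 1.03) = 11.4 m/s;  v_g = (−2.9×10⁻³)/(1.28×10⁻⁴ × 1.03) = −22.1 m/s
|V_g| = √(u_g² + v_g²) = 24.9 m/s

24.9 m/s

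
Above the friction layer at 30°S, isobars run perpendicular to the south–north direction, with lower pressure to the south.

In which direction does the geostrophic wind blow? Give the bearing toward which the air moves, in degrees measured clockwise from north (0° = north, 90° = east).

090°

The pressure-gradient force points toward the south (bearing 180°).
Geostrophic balance: in the Southern Hemisphere the Coriolis force deflects motion to the left, so the geostrophic wind blows 90° to the left of the pressure-gradient force (low pressure on the right).
Rotating 180° by 90° counterclockwise gives 090° — the wind blows toward the east.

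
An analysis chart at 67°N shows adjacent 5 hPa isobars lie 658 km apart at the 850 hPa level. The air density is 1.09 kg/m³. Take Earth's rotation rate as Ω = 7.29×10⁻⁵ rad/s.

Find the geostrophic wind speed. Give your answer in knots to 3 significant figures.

10.1 knots

Coriolis parameter at 67°N:
f = 2Ω sin φ = 2 × 7.29×10⁻⁵ × sin 67° = 1.34×10⁻⁴ s⁻¹
Pressure gradient: |∂P/∂n| = 500 Pa / 658000 m = 7.60×10⁻⁴ Pa/m
Geostrophic balance (pressure-gradient force = Coriolis force):
V_g = (1/(fρ)) |∂P/∂n| = 7.60×10⁻⁴ / (1.34×10⁻⁴ × 1.09) = 5.19 m/s
Converting: 5.19 m/s × 1.944 = 10.1 knots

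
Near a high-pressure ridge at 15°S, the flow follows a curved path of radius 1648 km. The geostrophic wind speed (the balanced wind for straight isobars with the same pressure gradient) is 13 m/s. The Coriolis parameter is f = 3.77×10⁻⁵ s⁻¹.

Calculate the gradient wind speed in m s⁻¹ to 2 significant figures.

Around a high, pressure-gradient force acts outward with centrifugal, so Coriolis balances both:
fV = (1/ρ)|∂P/∂n| + V²/R  →  V² − fR·V + fR·V_g = 0
With fR = 3.77×10⁻⁵ × 1648×10³ m = 62.1 m/s:
V = [fR − √((fR)² − 4 fR V_g)]/2 = [62.1 − √(62.1² − 4×62.1×13)]/2 = 18.5 m/s
Supergeostrophic (V > V_g = 13 m/s), as expected around a high.

19 m s⁻¹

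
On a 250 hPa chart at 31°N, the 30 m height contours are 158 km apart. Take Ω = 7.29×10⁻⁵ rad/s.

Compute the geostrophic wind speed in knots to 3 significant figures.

Coriolis parameter at 31°N:
f = 2Ω sin φ = 2 × 7.29×10⁻⁵ × sin 31° = 7.51×10⁻⁵ s⁻¹
Height gradient: |∂Z/∂n| = 30 m / 158000 m = 1.90×10⁻⁴
On a pressure surface, geostrophic balance gives V_g = (g/f)|∂Z/∂n|:
V_g = 9.81 × 1.90×10⁻⁴ / 7.51×10⁻⁵ = 24.8 m/s
Converting: 24.8 m/s × 1.944 = 48.2 knots

48.2 knots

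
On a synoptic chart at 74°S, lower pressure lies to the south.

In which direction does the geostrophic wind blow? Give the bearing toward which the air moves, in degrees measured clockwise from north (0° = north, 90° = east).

090°

The pressure-gradient force points toward the south (bearing 180°).
Geostrophic balance: in the Southern Hemisphere the Coriolis force deflects motion to the left, so the geostrophic wind blows 90° to the left of the pressure-gradient force (low pressure on the right).
Rotating 180° by 90° counterclockwise gives 090° — the wind blows toward the east.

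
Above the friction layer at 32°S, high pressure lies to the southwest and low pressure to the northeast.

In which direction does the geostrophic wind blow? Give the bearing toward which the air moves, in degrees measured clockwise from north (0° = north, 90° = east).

315°

The pressure-gradient force points toward the northeast (bearing 045°).
Geostrophic balance: in the Southern Hemisphere the Coriolis force deflects motion to the left, so the geostrophic wind blows 90° to the left of the pressure-gradient force (low pressure on the right).
Rotating 045° by 90° counterclockwise gives 315° — the wind blows toward the northwest.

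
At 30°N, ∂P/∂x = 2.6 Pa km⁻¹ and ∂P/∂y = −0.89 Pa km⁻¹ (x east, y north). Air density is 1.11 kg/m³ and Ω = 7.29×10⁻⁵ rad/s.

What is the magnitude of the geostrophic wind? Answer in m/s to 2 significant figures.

34 m/s

Coriolis parameter at 30°N:
f = 2Ω sin φ = 2 × 7.29×10⁻⁵ × sin 30° = 7.29×10⁻⁵ s⁻¹
Component geostrophic relations (x east, y north):
u_g = −(1/(fρ)) ∂P/∂y,  v_g = (1/(fρ)) ∂P/∂x
u_g = −(−0.89×10⁻³)/(7.29×10⁻⁵ × 1.11) = 11.0 m/s;  v_g = (2.6×10⁻³)/(7.29×10⁻⁵ × 1.11) = 32.1 m/s
|V_g| = √(u_g² + v_g²) = 34.0 m/s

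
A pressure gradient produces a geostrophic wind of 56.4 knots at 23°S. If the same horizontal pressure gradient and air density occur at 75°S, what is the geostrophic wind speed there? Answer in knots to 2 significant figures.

With the same pressure gradient and density, V_g ∝ 1/f ∝ 1/sin φ.
V₂ = V₁ · sin φ₁ / sin φ₂ = 56.4 × sin 23° / sin 75°
V₂ = 56.4 × 0.3907/0.9659 = 23 knots

23 knots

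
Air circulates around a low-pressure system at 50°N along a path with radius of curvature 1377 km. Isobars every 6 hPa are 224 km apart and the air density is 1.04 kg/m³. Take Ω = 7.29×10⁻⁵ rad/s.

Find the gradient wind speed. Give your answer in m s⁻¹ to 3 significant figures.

20.4 m s⁻¹

Coriolis parameter at 50°N:
f = 2Ω sin φ = 2 × 7.29×10⁻⁵ × sin 50° = 1.12×10⁻⁴ s⁻¹
Pressure gradient: |∂P/∂n| = 600 Pa / 224000 m = 2.68×10⁻³ Pa/m
Geostrophic speed: V_g = |∂P/∂n|/(fρ) = 2.68×10⁻³/(1.12×10⁻⁴ × 1.04) = 23.1 m/s
Around a low, centrifugal force acts outward with Coriolis, so pressure-gradient force balances both:
(1/ρ)|∂P/∂n| = fV + V²/R  →  V² + fR·V − fR·V_g = 0
With fR = 1.12×10⁻⁴ × 1377×10³ m = 154 m/s:
V = [−fR + √((fR)² + 4 fR V_g)]/2 = [−154 + √(154² + 4×154×23.1)]/2 = 20.4 m/s
Subgeostrophic (V < V_g = 23.1 m/s), as expected around a low.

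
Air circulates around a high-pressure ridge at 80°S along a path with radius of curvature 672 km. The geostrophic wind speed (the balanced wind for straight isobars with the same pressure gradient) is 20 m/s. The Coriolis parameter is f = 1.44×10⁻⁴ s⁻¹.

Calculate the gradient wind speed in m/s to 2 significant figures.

Around a high, pressure-gradient force acts outward with centrifugal, so Coriolis balances both:
fV = (1/ρ)|∂P/∂n| + V²/R  →  V² − fR·V + fR·V_g = 0
With fR = 1.44×10⁻⁴ × 672×10³ m = 96.8 m/s:
V = [fR − √((fR)² − 4 fR V_g)]/2 = [96.8 − √(96.8² − 4×96.8×20)]/2 = 28.2 m/s
Supergeostrophic (V > V_g = 20 m/s), as expected around a high.

28 m/s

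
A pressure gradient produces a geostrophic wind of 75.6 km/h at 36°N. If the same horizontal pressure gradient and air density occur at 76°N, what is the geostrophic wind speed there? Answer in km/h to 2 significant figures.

46 km/h

With the same pressure gradient and density, V_g ∝ 1/f ∝ 1/sin φ.
V₂ = V₁ · sin φ₁ / sin φ₂ = 75.6 × sin 36° / sin 76°
V₂ = 75.6 × 0.5878/0.9703 = 46 km/h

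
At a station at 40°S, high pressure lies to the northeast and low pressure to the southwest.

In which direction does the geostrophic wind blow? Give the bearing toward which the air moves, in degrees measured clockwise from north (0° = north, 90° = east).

135°

The pressure-gradient force points toward the southwest (bearing 225°).
Geostrophic balance: in the Southern Hemisphere the Coriolis force deflects motion to the left, so the geostrophic wind blows 90° to the left of the pressure-gradient force (low pressure on the right).
Rotating 225° by 90° counterclockwise gives 135° — the wind blows toward the southeast.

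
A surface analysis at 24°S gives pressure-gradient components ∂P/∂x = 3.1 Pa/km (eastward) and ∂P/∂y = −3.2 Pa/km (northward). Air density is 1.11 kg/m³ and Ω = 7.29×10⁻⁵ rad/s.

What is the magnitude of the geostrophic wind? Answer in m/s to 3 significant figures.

Coriolis parameter at 24°S:
f = 2Ω sin φ = 2 × 7.29×10⁻⁵ × sin 24° = 5.93×10⁻⁵ s⁻¹
In the Southern Hemisphere f is negative: f = −5.93×10⁻⁵ s⁻¹.
Component geostrophic relations (x east, y north):
u_g = −(1/(fρ)) ∂P/∂y,  v_g = (1/(fρ)) ∂P/∂x
u_g = −(−3.2×10⁻³)/(−5.93×10⁻⁵ × 1.11) = −48.6 m/s;  v_g = (3.1×10⁻³)/(−5.93×10⁻⁵ × 1.11) = −47.1 m/s
|V_g| = √(u_g² + v_g²) = 67.7 m/s

67.7 m/s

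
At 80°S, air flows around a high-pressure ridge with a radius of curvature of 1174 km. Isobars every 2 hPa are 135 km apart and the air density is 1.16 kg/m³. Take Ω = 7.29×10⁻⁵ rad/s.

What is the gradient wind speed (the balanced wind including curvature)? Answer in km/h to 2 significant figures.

Coriolis parameter at 80°S:
f = 2Ω sin φ = 2 × 7.29×10⁻⁵ × sin 80° = 1.44×10⁻⁴ s⁻¹
Pressure gradient: |∂P/∂n| = 200 Pa / 135000 m = 1.48×10⁻³ Pa/m
Geostrophic speed: V_g = |∂P/∂n|/(fρ) = 1.48×10⁻³/(1.44×10⁻⁴ × 1.16) = 8.89 m/s
Around a high, pressure-gradient force acts outward with centrifugal, so Coriolis balances both:
fV = (1/ρ)|∂P/∂n| + V²/R  →  V² − fR·V + fR·V_g = 0
With fR = 1.44×10⁻⁴ × 1174×10³ m = 169 m/s:
V = [fR − √((fR)² − 4 fR V_g)]/2 = [169 − √(169² − 4×169×8.89)]/2 = 9.42 m/s
Supergeostrophic (V > V_g = 8.89 m/s), as expected around a high.
Converting: 9.42 m/s × 3.6 = 34 km/h

34 km/h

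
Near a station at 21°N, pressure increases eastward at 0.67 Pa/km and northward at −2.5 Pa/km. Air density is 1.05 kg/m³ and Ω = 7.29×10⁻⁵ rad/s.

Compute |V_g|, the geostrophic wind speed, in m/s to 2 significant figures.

Coriolis parameter at 21°N:
f = 2Ω sin φ = 2 × 7.29×10⁻⁵ × sin 21° = 5.23×10⁻⁵ s⁻¹
Component geostrophic relations (x east, y north):
u_g = −(1/(fρ)) ∂P/∂y,  v_g = (1/(fρ)) ∂P/∂x
u_g = −(−2.5×10⁻³)/(5.23×10⁻⁵ × 1.05) = 45.6 m/s;  v_g = (0.67×10⁻³)/(5.23×10⁻⁵ × 1.05) = 12.2 m/s
|V_g| = √(u_g² + v_g²) = 47.2 m/s

47 m/s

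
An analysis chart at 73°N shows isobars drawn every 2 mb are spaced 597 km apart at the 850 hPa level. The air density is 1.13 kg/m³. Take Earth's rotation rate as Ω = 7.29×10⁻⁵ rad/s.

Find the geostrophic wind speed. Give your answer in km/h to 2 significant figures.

7.7 km/h

Coriolis parameter at 73°N:
f = 2Ω sin φ = 2 × 7.29×10⁻⁵ × sin 73° = 1.39×10⁻⁴ s⁻¹
Pressure gradient: |∂P/∂n| = 200 Pa / 597000 m = 3.35×10⁻⁴ Pa/m
Geostrophic balance (pressure-gradient force = Coriolis force):
V_g = (1/(fρ)) |∂P/∂n| = 3.35×10⁻⁴ / (1.39×10⁻⁴ × 1.13) = 2.13 m/s
Converting: 2.13 m/s × 3.6 = 7.7 km/h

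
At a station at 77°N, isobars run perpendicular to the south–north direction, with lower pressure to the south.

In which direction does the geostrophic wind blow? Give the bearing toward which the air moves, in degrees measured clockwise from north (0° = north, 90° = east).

The pressure-gradient force points toward the south (bearing 180°).
Geostrophic balance: in the Northern Hemisphere the Coriolis force deflects motion to the right, so the geostrophic wind blows 90° to the right of the pressure-gradient force (low pressure on the left).
Rotating 180° by 90° clockwise gives 270° — the wind blows toward the west.

270°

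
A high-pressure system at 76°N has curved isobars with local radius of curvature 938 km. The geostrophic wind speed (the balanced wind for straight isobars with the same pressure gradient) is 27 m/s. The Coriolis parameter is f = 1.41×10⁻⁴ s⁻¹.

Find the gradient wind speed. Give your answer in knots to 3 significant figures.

73.5 knots

Around a high, pressure-gradient force acts outward with centrifugal, so Coriolis balances both:
fV = (1/ρ)|∂P/∂n| + V²/R  →  V² − fR·V + fR·V_g = 0
With fR = 1.41×10⁻⁴ × 938×10³ m = 132 m/s:
V = [fR − √((fR)² − 4 fR V_g)]/2 = [132 − √(132² − 4×132×27)]/2 = 37.8 m/s
Supergeostrophic (V > V_g = 27 m/s), as expected around a high.
Converting: 37.8 m/s × 1.944 = 73.5 knots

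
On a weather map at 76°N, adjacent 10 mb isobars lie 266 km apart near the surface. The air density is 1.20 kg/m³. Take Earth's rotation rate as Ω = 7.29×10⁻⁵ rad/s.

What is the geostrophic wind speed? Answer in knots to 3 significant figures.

Coriolis parameter at 76°N:
f = 2Ω sin φ = 2 × 7.29×10⁻⁵ × sin 76° = 1.41×10⁻⁴ s⁻¹
Pressure gradient: |∂P/∂n| = 1000 Pa / 266000 m = 3.76×10⁻³ Pa/m
Geostrophic balance (pressure-gradient force = Coriolis force):
V_g = (1/(fρ)) |∂P/∂n| = 3.76×10⁻³ / (1.41×10⁻⁴ × 1.20) = 22.1 m/s
Converting: 22.1 m/s × 1.944 = 43.0 knots

43.0 knots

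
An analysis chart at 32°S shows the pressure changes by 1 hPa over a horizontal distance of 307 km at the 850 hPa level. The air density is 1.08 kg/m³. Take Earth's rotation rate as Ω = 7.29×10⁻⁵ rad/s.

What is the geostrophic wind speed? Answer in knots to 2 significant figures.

Coriolis parameter at 32°S:
f = 2Ω sin φ = 2 × 7.29×10⁻⁵ × sin 32° = 7.73×10⁻⁵ s⁻¹
Pressure gradient: |∂P/∂n| = 100 Pa / 307000 m = 3.26×10⁻⁴ Pa/m
Geostrophic balance (pressure-gradient force = Coriolis force):
V_g = (1/(fρ)) |∂P/∂n| = 3.26×10⁻⁴ / (7.73×10⁻⁵ × 1.08) = 3.90 m/s
Converting: 3.90 m/s × 1.944 = 7.6 knots

7.6 knots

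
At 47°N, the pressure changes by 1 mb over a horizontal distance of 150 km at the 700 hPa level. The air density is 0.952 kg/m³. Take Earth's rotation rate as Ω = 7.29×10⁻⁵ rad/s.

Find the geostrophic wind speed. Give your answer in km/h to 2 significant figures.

Coriolis parameter at 47°N:
f = 2Ω sin φ = 2 × 7.29×10⁻⁵ × sin 47° = 1.07×10⁻⁴ s⁻¹
Pressure gradient: |∂P/∂n| = 100 Pa / 150000 m = 6.67×10⁻⁴ Pa/m
Geostrophic balance (pressure-gradient force = Coriolis force):
V_g = (1/(fρ)) |∂P/∂n| = 6.67×10⁻⁴ / (1.07×10⁻⁴ × 0.952) = 6.57 m/s
Converting: 6.57 m/s × 3.6 = 24 km/h

24 km/h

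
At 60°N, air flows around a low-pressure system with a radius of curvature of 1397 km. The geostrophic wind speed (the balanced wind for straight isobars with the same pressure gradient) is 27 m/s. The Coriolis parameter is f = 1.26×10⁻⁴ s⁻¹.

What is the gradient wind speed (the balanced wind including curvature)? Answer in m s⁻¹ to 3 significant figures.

Around a low, centrifugal force acts outward with Coriolis, so pressure-gradient force balances both:
(1/ρ)|∂P/∂n| = fV + V²/R  →  V² + fR·V − fR·V_g = 0
With fR = 1.26×10⁻⁴ × 1397×10³ m = 176 m/s:
V = [−fR + √((fR)² + 4 fR V_g)]/2 = [−176 + √(176² + 4×176×27)]/2 = 23.8 m/s
Subgeostrophic (V < V_g = 27 m/s), as expected around a low.

23.8 m s⁻¹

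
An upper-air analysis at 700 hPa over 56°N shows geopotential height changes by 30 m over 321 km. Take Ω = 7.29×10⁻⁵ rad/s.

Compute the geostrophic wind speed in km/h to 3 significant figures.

Coriolis parameter at 56°N:
f = 2Ω sin φ = 2 × 7.29×10⁻⁵ × sin 56° = 1.21×10⁻⁴ s⁻¹
Height gradient: |∂Z/∂n| = 30 m / 321000 m = 9.35×10⁻⁵
On a pressure surface, geostrophic balance gives V_g = (g/f)|∂Z/∂n|:
V_g = 9.81 × 9.35×10⁻⁵ / 1.21×10⁻⁴ = 7.58 m/s
Converting: 7.58 m/s × 3.6 = 27.3 km/h

27.3 km/h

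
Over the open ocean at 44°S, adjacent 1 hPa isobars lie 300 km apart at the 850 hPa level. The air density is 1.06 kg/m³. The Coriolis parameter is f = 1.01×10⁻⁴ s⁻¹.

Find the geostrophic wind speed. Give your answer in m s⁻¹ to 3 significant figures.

3.11 m s⁻¹

Pressure gradient: |∂P/∂n| = 100 Pa / 300000 m = 3.33×10⁻⁴ Pa/m
Geostrophic balance (pressure-gradient force = Coriolis force):
V_g = (1/(fρ)) |∂P/∂n| = 3.33×10⁻⁴ / (1.01×10⁻⁴ × 1.06) = 3.11 m/s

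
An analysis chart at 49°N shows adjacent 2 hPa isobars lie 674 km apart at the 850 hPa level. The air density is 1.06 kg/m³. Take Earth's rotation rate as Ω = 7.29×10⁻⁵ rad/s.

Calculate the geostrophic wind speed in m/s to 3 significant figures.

2.54 m/s

Coriolis parameter at 49°N:
f = 2Ω sin φ = 2 × 7.29×10⁻⁵ × sin 49° = 1.10×10⁻⁴ s⁻¹
Pressure gradient: |∂P/∂n| = 200 Pa / 674000 m = 2.97×10⁻⁴ Pa/m
Geostrophic balance (pressure-gradient force = Coriolis force):
V_g = (1/(fρ)) |∂P/∂n| = 2.97×10⁻⁴ / (1.10×10⁻⁴ × 1.06) = 2.54 m/s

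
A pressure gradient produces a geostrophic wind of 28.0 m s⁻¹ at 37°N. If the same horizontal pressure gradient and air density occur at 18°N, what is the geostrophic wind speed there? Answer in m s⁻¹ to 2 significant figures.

With the same pressure gradient and density, V_g ∝ 1/f ∝ 1/sin φ.
V₂ = V₁ · sin φ₁ / sin φ₂ = 28.0 × sin 37° / sin 18°
V₂ = 28.0 × 0.6018/0.3090 = 55 m s⁻¹

55 m s⁻¹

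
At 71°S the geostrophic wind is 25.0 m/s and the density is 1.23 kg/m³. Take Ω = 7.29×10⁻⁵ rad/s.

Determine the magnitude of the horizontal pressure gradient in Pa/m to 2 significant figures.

4.2×10⁻³ Pa/m

Coriolis parameter at 71°S:
f = 2Ω sin φ = 2 × 7.29×10⁻⁵ × sin 71° = 1.38×10⁻⁴ s⁻¹
Geostrophic balance rearranged: |∂P/∂n| = f ρ V_g
|∂P/∂n| = 1.38×10⁻⁴ × 1.23 × 25.0 = 4.24×10⁻³ Pa/m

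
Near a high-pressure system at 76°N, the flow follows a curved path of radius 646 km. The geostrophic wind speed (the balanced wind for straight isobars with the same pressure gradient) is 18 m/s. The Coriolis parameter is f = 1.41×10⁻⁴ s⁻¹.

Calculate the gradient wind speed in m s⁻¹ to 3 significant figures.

24.7 m s⁻¹

Around a high, pressure-gradient force acts outward with centrifugal, so Coriolis balances both:
fV = (1/ρ)|∂P/∂n| + V²/R  →  V² − fR·V + fR·V_g = 0
With fR = 1.41×10⁻⁴ × 646×10³ m = 91.1 m/s:
V = [fR − √((fR)² − 4 fR V_g)]/2 = [91.1 − √(91.1² − 4×91.1×18)]/2 = 24.7 m/s
Supergeostrophic (V > V_g = 18 m/s), as expected around a high.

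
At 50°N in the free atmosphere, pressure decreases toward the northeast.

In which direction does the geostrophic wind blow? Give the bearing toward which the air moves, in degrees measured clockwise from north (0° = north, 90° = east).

The pressure-gradient force points toward the northeast (bearing 045°).
Geostrophic balance: in the Northern Hemisphere the Coriolis force deflects motion to the right, so the geostrophic wind blows 90° to the right of the pressure-gradient force (low pressure on the left).
Rotating 045° by 90° clockwise gives 135° — the wind blows toward the southeast.

135°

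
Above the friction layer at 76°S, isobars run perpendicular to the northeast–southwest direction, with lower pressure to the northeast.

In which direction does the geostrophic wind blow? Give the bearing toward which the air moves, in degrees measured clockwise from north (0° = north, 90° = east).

315°

The pressure-gradient force points toward the northeast (bearing 045°).
Geostrophic balance: in the Southern Hemisphere the Coriolis force deflects motion to the left, so the geostrophic wind blows 90° to the left of the pressure-gradient force (low pressure on the right).
Rotating 045° by 90° counterclockwise gives 315° — the wind blows toward the northwest.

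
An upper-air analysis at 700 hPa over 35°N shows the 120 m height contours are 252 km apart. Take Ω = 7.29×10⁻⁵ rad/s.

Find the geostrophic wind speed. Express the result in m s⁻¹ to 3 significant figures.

Coriolis parameter at 35°N:
f = 2Ω sin φ = 2 × 7.29×10⁻⁵ × sin 35° = 8.36×10⁻⁵ s⁻¹
Height gradient: |∂Z/∂n| = 120 m / 252000 m = 4.76×10⁻⁴
On a pressure surface, geostrophic balance gives V_g = (g/f)|∂Z/∂n|:
V_g = 9.81 × 4.76×10⁻⁴ / 8.36×10⁻⁵ = 55.9 m/s

55.9 m s⁻¹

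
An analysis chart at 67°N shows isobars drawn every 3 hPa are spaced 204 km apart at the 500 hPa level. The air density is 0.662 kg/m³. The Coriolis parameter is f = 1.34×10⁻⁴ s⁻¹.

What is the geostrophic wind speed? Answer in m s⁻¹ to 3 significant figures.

Pressure gradient: |∂P/∂n| = 300 Pa / 204000 m = 1.47×10⁻³ Pa/m
Geostrophic balance (pressure-gradient force = Coriolis force):
V_g = (1/(fρ)) |∂P/∂n| = 1.47×10⁻³ / (1.34×10⁻⁴ × 0.662) = 16.6 m/s

16.6 m s⁻¹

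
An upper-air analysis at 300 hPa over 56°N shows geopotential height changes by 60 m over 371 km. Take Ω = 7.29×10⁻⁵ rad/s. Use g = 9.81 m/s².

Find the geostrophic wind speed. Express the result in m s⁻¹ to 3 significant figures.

Coriolis parameter at 56°N:
f = 2Ω sin φ = 2 × 7.29×10⁻⁵ × sin 56° = 1.21×10⁻⁴ s⁻¹
Height gradient: |∂Z/∂n| = 60 m / 371000 m = 1.62×10⁻⁴
On a pressure surface, geostrophic balance gives V_g = (g/f)|∂Z/∂n|:
V_g = 9.81 × 1.62×10⁻⁴ / 1.21×10⁻⁴ = 13.1 m/s

13.1 m s⁻¹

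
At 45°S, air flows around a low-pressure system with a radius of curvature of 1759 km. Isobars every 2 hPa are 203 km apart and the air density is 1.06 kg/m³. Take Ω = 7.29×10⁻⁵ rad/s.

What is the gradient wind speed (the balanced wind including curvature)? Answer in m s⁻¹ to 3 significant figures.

Coriolis parameter at 45°S:
f = 2Ω sin φ = 2 × 7.29×10⁻⁵ × sin 45° = 1.03×10⁻⁴ s⁻¹
Pressure gradient: |∂P/∂n| = 200 Pa / 203000 m = 9.85×10⁻⁴ Pa/m
Geostrophic speed: V_g = |∂P/∂n|/(fρ) = 9.85×10⁻⁴/(1.03×10⁻⁴ × 1.06) = 9.02 m/s
Around a low, centrifugal force acts outward with Coriolis, so pressure-gradient force balances both:
(1/ρ)|∂P/∂n| = fV + V²/R  →  V² + fR·V − fR·V_g = 0
With fR = 1.03×10⁻⁴ × 1759×10³ m = 181 m/s:
V = [−fR + √((fR)² + 4 fR V_g)]/2 = [−181 + √(181² + 4×181×9.02)]/2 = 8.61 m/s
Subgeostrophic (V < V_g = 9.02 m/s), as expected around a low.

8.61 m s⁻¹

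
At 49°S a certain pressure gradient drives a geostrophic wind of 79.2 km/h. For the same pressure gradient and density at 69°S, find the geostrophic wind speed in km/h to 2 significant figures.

With the same pressure gradient and density, V_g ∝ 1/f ∝ 1/sin φ.
V₂ = V₁ · sin φ₁ / sin φ₂ = 79.2 × sin 49° / sin 69°
V₂ = 79.2 × 0.7547/0.9336 = 64 km/h

64 km/h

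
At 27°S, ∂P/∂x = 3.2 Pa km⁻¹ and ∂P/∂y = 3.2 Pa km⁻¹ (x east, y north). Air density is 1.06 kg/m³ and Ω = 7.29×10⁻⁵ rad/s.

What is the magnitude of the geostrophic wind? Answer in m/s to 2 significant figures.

Coriolis parameter at 27°S:
f = 2Ω sin φ = 2 × 7.29×10⁻⁵ × sin 27° = 6.62×10⁻⁵ s⁻¹
In the Southern Hemisphere f is negative: f = −6.62×10⁻⁵ s⁻¹.
Component geostrophic relations (x east, y north):
u_g = −(1/(fρ)) ∂P/∂y,  v_g = (1/(fρ)) ∂P/∂x
u_g = −(3.2×10⁻³)/(−6.62×10⁻⁵ × 1.06) = 45.6 m/s;  v_g = (3.2×10⁻³)/(−6.62×10⁻⁵ × 1.06) = −45.6 m/s
|V_g| = √(u_g² + v_g²) = 64.5 m/s

64 m/s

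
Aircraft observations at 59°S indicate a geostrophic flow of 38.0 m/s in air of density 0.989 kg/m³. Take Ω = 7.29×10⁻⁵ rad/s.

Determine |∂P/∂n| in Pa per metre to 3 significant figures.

4.70×10⁻³ Pa/m

Coriolis parameter at 59°S:
f = 2Ω sin φ = 2 × 7.29×10⁻⁵ × sin 59° = 1.25×10⁻⁴ s⁻¹
Geostrophic balance rearranged: |∂P/∂n| = f ρ V_g
|∂P/∂n| = 1.25×10⁻⁴ × 0.989 × 38.0 = 4.70×10⁻³ Pa/m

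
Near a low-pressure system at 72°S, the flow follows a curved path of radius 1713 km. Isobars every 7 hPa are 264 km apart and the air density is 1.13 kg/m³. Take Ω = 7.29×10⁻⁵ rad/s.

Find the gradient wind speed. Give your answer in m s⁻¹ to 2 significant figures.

16 m s⁻¹

Coriolis parameter at 72°S:
f = 2Ω sin φ = 2 × 7.29×10⁻⁵ × sin 72° = 1.39×10⁻⁴ s⁻¹
Pressure gradient: |∂P/∂n| = 700 Pa / 264000 m = 2.65×10⁻³ Pa/m
Geostrophic speed: V_g = |∂P/∂n|/(fρ) = 2.65×10⁻³/(1.39×10⁻⁴ × 1.13) = 16.9 m/s
Around a low, centrifugal force acts outward with Coriolis, so pressure-gradient force balances both:
(1/ρ)|∂P/∂n| = fV + V²/R  →  V² + fR·V − fR·V_g = 0
With fR = 1.39×10⁻⁴ × 1713×10³ m = 238 m/s:
V = [−fR + √((fR)² + 4 fR V_g)]/2 = [−238 + √(238² + 4×238×16.9)]/2 = 15.9 m/s
Subgeostrophic (V < V_g = 16.9 m/s), as expected around a low.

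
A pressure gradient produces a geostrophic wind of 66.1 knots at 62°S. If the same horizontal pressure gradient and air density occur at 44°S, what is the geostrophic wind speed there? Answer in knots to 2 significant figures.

With the same pressure gradient and density, V_g ∝ 1/f ∝ 1/sin φ.
V₂ = V₁ · sin φ₁ / sin φ₂ = 66.1 × sin 62° / sin 44°
V₂ = 66.1 × 0.8829/0.6947 = 84 knots

84 knots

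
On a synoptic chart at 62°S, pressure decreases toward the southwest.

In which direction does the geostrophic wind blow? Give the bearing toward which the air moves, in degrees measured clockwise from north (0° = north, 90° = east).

135°

The pressure-gradient force points toward the southwest (bearing 225°).
Geostrophic balance: in the Southern Hemisphere the Coriolis force deflects motion to the left, so the geostrophic wind blows 90° to the left of the pressure-gradient force (low pressure on the right).
Rotating 225° by 90° counterclockwise gives 135° — the wind blows toward the southeast.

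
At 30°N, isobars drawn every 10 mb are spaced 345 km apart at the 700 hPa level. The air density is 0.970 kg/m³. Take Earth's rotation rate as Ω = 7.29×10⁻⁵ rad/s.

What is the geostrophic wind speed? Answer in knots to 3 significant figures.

79.7 knots

Coriolis parameter at 30°N:
f = 2Ω sin φ = 2 × 7.29×10⁻⁵ × sin 30° = 7.29×10⁻⁵ s⁻¹
Pressure gradient: |∂P/∂n| = 1000 Pa / 345000 m = 2.90×10⁻³ Pa/m
Geostrophic balance (pressure-gradient force = Coriolis force):
V_g = (1/(fρ)) |∂P/∂n| = 2.90×10⁻³ / (7.29×10⁻⁵ × 0.970) = 41.0 m/s
Converting: 41.0 m/s × 1.944 = 79.7 knots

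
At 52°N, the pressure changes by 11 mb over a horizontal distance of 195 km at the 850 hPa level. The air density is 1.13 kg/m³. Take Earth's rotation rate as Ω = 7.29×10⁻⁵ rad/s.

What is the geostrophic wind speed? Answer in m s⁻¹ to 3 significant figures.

Coriolis parameter at 52°N:
f = 2Ω sin φ = 2 × 7.29×10⁻⁵ × sin 52° = 1.15×10⁻⁴ s⁻¹
Pressure gradient: |∂P/∂n| = 1100 Pa / 195000 m = 5.64×10⁻³ Pa/m
Geostrophic balance (pressure-gradient force = Coriolis force):
V_g = (1/(fρ)) |∂P/∂n| = 5.64×10⁻³ / (1.15×10⁻⁴ × 1.13) = 43.5 m/s

43.5 m s⁻¹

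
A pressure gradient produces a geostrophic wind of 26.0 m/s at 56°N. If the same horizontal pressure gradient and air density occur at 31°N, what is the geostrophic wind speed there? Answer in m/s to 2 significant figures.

With the same pressure gradient and density, V_g ∝ 1/f ∝ 1/sin φ.
V₂ = V₁ · sin φ₁ / sin φ₂ = 26.0 × sin 56° / sin 31°
V₂ = 26.0 × 0.8290/0.5150 = 42 m/s

42 m/s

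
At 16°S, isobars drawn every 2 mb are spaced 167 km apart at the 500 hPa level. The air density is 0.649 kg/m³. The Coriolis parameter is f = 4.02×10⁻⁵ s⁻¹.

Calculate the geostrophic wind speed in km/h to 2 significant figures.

170 km/h

Pressure gradient: |∂P/∂n| = 200 Pa / 167000 m = 1.20×10⁻³ Pa/m
Geostrophic balance (pressure-gradient force = Coriolis force):
V_g = (1/(fρ)) |∂P/∂n| = 1.20×10⁻³ / (4.02×10⁻⁵ × 0.649) = 45.9 m/s
Converting: 45.9 m/s × 3.6 = 170 km/h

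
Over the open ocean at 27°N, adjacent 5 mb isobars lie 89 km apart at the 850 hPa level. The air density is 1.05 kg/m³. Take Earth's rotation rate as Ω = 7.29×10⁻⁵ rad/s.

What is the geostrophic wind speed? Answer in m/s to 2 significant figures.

Coriolis parameter at 27°N:
f = 2Ω sin φ = 2 × 7.29×10⁻⁵ × sin 27° = 6.62×10⁻⁵ s⁻¹
Pressure gradient: |∂P/∂n| = 500 Pa / 89000 m = 5.62×10⁻³ Pa/m
Geostrophic balance (pressure-gradient force = Coriolis force):
V_g = (1/(fρ)) |∂P/∂n| = 5.62×10⁻³ / (6.62×10⁻⁵ × 1.05) = 80.8 m/s

81 m/s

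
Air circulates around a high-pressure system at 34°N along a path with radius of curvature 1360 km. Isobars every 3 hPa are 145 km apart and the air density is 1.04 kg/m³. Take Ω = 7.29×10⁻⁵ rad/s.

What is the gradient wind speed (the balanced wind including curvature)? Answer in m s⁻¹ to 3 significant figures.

Coriolis parameter at 34°N:
f = 2Ω sin φ = 2 × 7.29×10⁻⁵ × sin 34° = 8.15×10⁻⁵ s⁻¹
Pressure gradient: |∂P/∂n| = 300 Pa / 145000 m = 2.07×10⁻³ Pa/m
Geostrophic speed: V_g = |∂P/∂n|/(fρ) = 2.07×10⁻³/(8.15×10⁻⁵ × 1.04) = 24.4 m/s
Around a high, pressure-gradient force acts outward with centrifugal, so Coriolis balances both:
fV = (1/ρ)|∂P/∂n| + V²/R  →  V² − fR·V + fR·V_g = 0
With fR = 8.15×10⁻⁵ × 1360×10³ m = 111 m/s:
V = [fR − √((fR)² − 4 fR V_g)]/2 = [111 − √(111² − 4×111×24.4)]/2 = 36.3 m/s
Supergeostrophic (V > V_g = 24.4 m/s), as expected around a high.

36.3 m s⁻¹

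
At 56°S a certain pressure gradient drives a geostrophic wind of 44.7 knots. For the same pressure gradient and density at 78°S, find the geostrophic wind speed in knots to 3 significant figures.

With the same pressure gradient and density, V_g ∝ 1/f ∝ 1/sin φ.
V₂ = V₁ · sin φ₁ / sin φ₂ = 44.7 × sin 56° / sin 78°
V₂ = 44.7 × 0.8290/0.9781 = 37.9 knots

37.9 knots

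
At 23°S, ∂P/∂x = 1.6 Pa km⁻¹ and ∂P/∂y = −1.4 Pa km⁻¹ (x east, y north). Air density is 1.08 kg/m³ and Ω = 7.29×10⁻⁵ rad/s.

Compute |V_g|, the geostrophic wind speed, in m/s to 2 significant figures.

Coriolis parameter at 23°S:
f = 2Ω sin φ = 2 × 7.29×10⁻⁵ × sin 23° = 5.70×10⁻⁵ s⁻¹
In the Southern Hemisphere f is negative: f = −5.70×10⁻⁵ s⁻¹.
Component geostrophic relations (x east, y north):
u_g = −(1/(fρ)) ∂P/∂y,  v_g = (1/(fρ)) ∂P/∂x
u_g = −(−1.4×10⁻³)/(−5.70×10⁻⁵ × 1.08) = −22.8 m/s;  v_g = (1.6×10⁻³)/(−5.70×10⁻⁵ × 1.08) = −26.0 m/s
|V_g| = √(u_g² + v_g²) = 34.6 m/s

35 m/s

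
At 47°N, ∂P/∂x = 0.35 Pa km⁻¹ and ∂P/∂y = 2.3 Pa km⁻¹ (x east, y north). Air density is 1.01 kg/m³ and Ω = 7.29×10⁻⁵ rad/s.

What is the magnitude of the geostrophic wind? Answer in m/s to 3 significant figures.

Coriolis parameter at 47°N:
f = 2Ω sin φ = 2 × 7.29×10⁻⁵ × sin 47° = 1.07×10⁻⁴ s⁻¹
Component geostrophic relations (x east, y north):
u_g = −(1/(fρ)) ∂P/∂y,  v_g = (1/(fρ)) ∂P/∂x
u_g = −(2.3×10⁻³)/(1.07×10⁻⁴ × 1.01) = −21.4 m/s;  v_g = (0.35×10⁻³)/(1.07×10⁻⁴ × 1.01) = 3.25 m/s
|V_g| = √(u_g² + v_g²) = 21.6 m/s

21.6 m/s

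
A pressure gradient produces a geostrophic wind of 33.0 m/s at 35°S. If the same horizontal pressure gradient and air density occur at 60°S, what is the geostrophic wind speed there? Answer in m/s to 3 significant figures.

21.9 m/s

With the same pressure gradient and density, V_g ∝ 1/f ∝ 1/sin φ.
V₂ = V₁ · sin φ₁ / sin φ₂ = 33.0 × sin 35° / sin 60°
V₂ = 33.0 × 0.5736/0.8660 = 21.9 m/s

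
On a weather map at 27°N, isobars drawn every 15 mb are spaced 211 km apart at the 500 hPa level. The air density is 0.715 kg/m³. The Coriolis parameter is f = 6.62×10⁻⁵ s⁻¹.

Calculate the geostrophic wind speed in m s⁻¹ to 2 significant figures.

150 m s⁻¹

Pressure gradient: |∂P/∂n| = 1500 Pa / 211000 m = 7.11×10⁻³ Pa/m
Geostrophic balance (pressure-gradient force = Coriolis force):
V_g = (1/(fρ)) |∂P/∂n| = 7.11×10⁻³ / (6.62×10⁻⁵ × 0.715) = 150 m/s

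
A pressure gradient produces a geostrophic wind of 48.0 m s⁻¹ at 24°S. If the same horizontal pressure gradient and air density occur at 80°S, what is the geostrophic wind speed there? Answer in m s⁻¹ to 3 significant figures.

19.8 m s⁻¹

With the same pressure gradient and density, V_g ∝ 1/f ∝ 1/sin φ.
V₂ = V₁ · sin φ₁ / sin φ₂ = 48.0 × sin 24° / sin 80°
V₂ = 48.0 × 0.4067/0.9848 = 19.8 m s⁻¹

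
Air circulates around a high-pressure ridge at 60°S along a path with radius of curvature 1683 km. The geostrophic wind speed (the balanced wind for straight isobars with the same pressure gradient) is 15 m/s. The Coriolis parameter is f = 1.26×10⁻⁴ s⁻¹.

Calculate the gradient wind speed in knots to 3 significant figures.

31.6 knots

Around a high, pressure-gradient force acts outward with centrifugal, so Coriolis balances both:
fV = (1/ρ)|∂P/∂n| + V²/R  →  V² − fR·V + fR·V_g = 0
With fR = 1.26×10⁻⁴ × 1683×10³ m = 212 m/s:
V = [fR − √((fR)² − 4 fR V_g)]/2 = [212 − √(212² − 4×212×15)]/2 = 16.2 m/s
Supergeostrophic (V > V_g = 15 m/s), as expected around a high.
Converting: 16.2 m/s × 1.944 = 31.6 knots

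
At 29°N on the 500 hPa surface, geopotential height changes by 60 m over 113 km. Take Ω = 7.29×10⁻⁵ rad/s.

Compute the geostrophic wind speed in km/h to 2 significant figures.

270 km/h

Coriolis parameter at 29°N:
f = 2Ω sin φ = 2 × 7.29×10⁻⁵ × sin 29° = 7.07×10⁻⁵ s⁻¹
Height gradient: |∂Z/∂n| = 60 m / 113000 m = 5.31×10⁻⁴
On a pressure surface, geostrophic balance gives V_g = (g/f)|∂Z/∂n|:
V_g = 9.81 × 5.31×10⁻⁴ / 7.07×10⁻⁵ = 73.7 m/s
Converting: 73.7 m/s × 3.6 = 270 km/h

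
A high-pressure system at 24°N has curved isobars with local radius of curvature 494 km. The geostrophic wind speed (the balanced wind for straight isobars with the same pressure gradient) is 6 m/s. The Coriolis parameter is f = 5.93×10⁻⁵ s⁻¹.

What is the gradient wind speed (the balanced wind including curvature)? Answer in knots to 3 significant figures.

16.4 knots

Around a high, pressure-gradient force acts outward with centrifugal, so Coriolis balances both:
fV = (1/ρ)|∂P/∂n| + V²/R  →  V² − fR·V + fR·V_g = 0
With fR = 5.93×10⁻⁵ × 494×10³ m = 29.3 m/s:
V = [fR − √((fR)² − 4 fR V_g)]/2 = [29.3 − √(29.3² − 4×29.3×6)]/2 = 8.42 m/s
Supergeostrophic (V > V_g = 6 m/s), as expected around a high.
Converting: 8.42 m/s × 1.944 = 16.4 knots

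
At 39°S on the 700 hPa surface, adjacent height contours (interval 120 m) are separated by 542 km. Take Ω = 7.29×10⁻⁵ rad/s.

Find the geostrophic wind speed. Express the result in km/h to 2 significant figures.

Coriolis parameter at 39°S:
f = 2Ω sin φ = 2 × 7.29×10⁻⁵ × sin 39° = 9.18×10⁻⁵ s⁻¹
Height gradient: |∂Z/∂n| = 120 m / 542000 m = 2.21×10⁻⁴
On a pressure surface, geostrophic balance gives V_g = (g/f)|∂Z/∂n|:
V_g = 9.81 × 2.21×10⁻⁴ / 9.18×10⁻⁵ = 23.7 m/s
Converting: 23.7 m/s × 3.6 = 85 km/h

85 km/h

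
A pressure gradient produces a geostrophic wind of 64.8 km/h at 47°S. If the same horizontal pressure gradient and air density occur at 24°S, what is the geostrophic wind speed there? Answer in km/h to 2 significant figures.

120 km/h

With the same pressure gradient and density, V_g ∝ 1/f ∝ 1/sin φ.
V₂ = V₁ · sin φ₁ / sin φ₂ = 64.8 × sin 47° / sin 24°
V₂ = 64.8 × 0.7314/0.4067 = 120 km/h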